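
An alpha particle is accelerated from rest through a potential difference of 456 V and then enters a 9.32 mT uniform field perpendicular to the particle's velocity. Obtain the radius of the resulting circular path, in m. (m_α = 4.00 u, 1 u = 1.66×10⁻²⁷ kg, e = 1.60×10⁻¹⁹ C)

The kinetic energy gained is K = qV = (2×1.60×10^-19)(456) = 1.46×10^-16 J.
v = √(2K/m) = 2.10×10^5 m/s.
r = mv/(qB) = (6.64×10^-27)(2.10×10^5) / [(2×1.60×10^-19)(9.32×10^-3)] = 0.467 m.

r ≈ 0.467 m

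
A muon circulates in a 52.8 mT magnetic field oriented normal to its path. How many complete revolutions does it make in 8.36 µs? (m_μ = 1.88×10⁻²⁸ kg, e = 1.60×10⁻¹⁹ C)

T = 2πm/(qB) = 2π(1.88×10^-28) / [(1×1.60×10^-19)(0.0528)] = 1.3982×10^-7 s.
N = t/T = 8.36×10^-6 / 1.3982×10^-7 ≈ 59.79, so 59 complete revolutions.

N = 59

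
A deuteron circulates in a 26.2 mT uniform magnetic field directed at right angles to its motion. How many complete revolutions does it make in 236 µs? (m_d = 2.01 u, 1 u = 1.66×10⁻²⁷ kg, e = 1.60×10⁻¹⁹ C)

N = 47

T = 2πm/(qB) = 2π(3.3366×10^-27) / [(1×1.60×10^-19)(0.0262)] = 5.0011×10^-6 s.
N = t/T = 2.36×10^-4 / 5.0011×10^-6 ≈ 47.19, so 47 complete revolutions.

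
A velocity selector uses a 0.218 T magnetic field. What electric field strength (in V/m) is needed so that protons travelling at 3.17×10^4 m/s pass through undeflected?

E ≈ 6910 V/m

qE = qvB ⇒ E = vB = (3.17×10^4)(0.218) = 6910 V/m.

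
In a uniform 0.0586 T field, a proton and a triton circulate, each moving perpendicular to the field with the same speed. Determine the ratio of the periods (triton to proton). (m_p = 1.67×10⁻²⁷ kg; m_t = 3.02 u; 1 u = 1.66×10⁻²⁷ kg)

ratio ≈ 3.00

T = 2πm/(qB) is independent of speed, so T₂/T₁ = (m₂/q₂)/(m₁/q₁).
T_{triton}/T_{proton} = (5.01×10^-27/1e) / (1.67×10^-27/1e) = 3.00.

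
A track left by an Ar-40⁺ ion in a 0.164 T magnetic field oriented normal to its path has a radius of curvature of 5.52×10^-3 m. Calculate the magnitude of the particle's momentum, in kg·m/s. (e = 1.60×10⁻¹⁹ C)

p ≈ 1.45×10^-22 kg·m/s

Since qvB = mv²/r, the momentum p = mv = qBr.
p = (1×1.60×10^-19)(0.164)(5.52×10^-3) = 1.45×10^-22 kg·m/s.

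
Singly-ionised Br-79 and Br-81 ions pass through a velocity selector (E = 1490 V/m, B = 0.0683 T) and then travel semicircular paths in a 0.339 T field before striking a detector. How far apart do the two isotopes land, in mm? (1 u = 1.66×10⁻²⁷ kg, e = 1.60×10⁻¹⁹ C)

Δd ≈ 2.67 mm

Both emerge at v = E/B₁ = 2.18×10^4 m/s.
r = mv/(qB₂), so r₁ = 0.05274 m and r₂ = 0.05408 m, giving Δr = 1.34×10^-3 m.
After a semicircle each ion lands a diameter 2r from the entry slit, so the separation is 2Δr = 2.67×10^-3 m.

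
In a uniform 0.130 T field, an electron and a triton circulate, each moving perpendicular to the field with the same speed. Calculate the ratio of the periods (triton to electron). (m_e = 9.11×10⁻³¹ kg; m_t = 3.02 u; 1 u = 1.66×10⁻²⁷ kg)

T = 2πm/(qB) is independent of speed, so T₂/T₁ = (m₂/q₂)/(m₁/q₁).
T_{triton}/T_{electron} = (5.01×10^-27/1e) / (9.11×10^-31/1e) = 5500.

ratio ≈ 5500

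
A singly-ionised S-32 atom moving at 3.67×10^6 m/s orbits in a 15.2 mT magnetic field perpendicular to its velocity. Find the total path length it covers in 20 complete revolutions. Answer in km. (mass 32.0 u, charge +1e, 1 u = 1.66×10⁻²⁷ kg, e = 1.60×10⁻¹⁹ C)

L ≈ 10.1 km

r = mv/(qB) = 80.2 m, so one revolution covers 2πr = 504 m.
In 20 revolutions: L = 20·2πr = 1.01×10^4 m.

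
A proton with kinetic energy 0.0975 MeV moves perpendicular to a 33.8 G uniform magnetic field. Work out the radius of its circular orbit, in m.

Convert the energy: K = 0.0975 MeV = 1.56×10^-14 J.
v = √(2K/m) = √(2·1.56×10^-14/1.67×10^-27) = 4.32×10^6 m/s.
r = mv/(qB) = (1.67×10^-27)(4.32×10^6) / [(1×1.60×10^-19)(3.38×10^-3)] = 13.3 m.

r ≈ 13.3 m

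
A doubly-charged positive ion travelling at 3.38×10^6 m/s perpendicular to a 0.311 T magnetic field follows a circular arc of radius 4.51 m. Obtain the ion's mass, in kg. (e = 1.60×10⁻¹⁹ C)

qvB = mv²/r ⇒ m = qBr/v.
m = (2×1.60×10^-19)(0.311)(4.51) / (3.38×10^6) = 1.33×10^-25 kg.

m ≈ 1.33×10^-25 kg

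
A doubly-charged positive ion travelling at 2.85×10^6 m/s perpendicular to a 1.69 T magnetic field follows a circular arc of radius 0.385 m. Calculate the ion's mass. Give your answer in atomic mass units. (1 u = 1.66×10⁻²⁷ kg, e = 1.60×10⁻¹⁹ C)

m ≈ 44.0 u

qvB = mv²/r ⇒ m = qBr/v.
m = (2×1.60×10^-19)(1.69)(0.385) / (2.85×10^6) = 7.31×10^-26 kg = 44.0 u.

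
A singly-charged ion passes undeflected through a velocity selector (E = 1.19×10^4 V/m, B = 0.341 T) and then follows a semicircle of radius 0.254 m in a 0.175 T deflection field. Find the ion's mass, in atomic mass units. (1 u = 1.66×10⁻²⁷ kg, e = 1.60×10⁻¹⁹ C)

v = E/B₁ = 3.49×10^4 m/s.
From r = mv/(qB₂), m = qB₂r/v = (1×1.60×10^-19)(0.175)(0.254) / (3.49×10^4) = 2.04×10^-25 kg.
In atomic mass units: m = 2.04×10^-25 / 1.66×10^-27 = 123 u.

m ≈ 123 u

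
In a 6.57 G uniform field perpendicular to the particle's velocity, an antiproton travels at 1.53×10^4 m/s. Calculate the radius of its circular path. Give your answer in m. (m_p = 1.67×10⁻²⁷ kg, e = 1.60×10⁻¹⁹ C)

r ≈ 0.243 m

The magnetic force provides the centripetal force: qvB = mv²/r, so r = mv/(qB).
r = (1.67×10^-27 kg)(1.53×10^4 m/s) / [(1×1.60×10^-19 C)(6.57×10^-4 T)] = 0.243 m.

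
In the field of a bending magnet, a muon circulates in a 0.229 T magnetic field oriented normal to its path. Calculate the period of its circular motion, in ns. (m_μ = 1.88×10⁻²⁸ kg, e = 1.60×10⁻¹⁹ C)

T ≈ 32.2 ns

The cyclotron period is independent of speed: T = 2πm/(qB).
T = 2π(1.88×10^-28) / [(1×1.60×10^-19)(0.229)] = 3.22×10^-8 s.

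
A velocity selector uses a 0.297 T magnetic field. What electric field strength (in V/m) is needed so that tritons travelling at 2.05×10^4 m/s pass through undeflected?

qE = qvB ⇒ E = vB = (2.05×10^4)(0.297) = 6090 V/m.

E ≈ 6090 V/m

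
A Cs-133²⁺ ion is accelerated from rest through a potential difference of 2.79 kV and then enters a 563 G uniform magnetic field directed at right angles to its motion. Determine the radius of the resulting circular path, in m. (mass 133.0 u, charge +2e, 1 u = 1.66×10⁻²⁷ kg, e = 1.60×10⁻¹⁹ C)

r ≈ 1.10 m

The kinetic energy gained is K = qV = (2×1.60×10^-19)(2790) = 8.93×10^-16 J.
v = √(2K/m) = 8.99×10^4 m/s.
r = mv/(qB) = (2.21×10^-25)(8.99×10^4) / [(2×1.60×10^-19)(0.0563)] = 1.10 m.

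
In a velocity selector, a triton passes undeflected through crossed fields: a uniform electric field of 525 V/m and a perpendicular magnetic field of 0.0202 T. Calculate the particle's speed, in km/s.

For zero net force, qE = qvB, so v = E/B.
v = (525) / (0.0202) = 2.60×10^4 m/s.

v ≈ 26.0 km/s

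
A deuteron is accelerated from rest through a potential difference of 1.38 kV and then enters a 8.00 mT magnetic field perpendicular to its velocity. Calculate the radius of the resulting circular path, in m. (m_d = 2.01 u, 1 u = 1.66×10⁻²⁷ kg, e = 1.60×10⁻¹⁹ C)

r ≈ 0.948 m

The kinetic energy gained is K = qV = (1×1.60×10^-19)(1380) = 2.21×10^-16 J.
v = √(2K/m) = 3.64×10^5 m/s.
r = mv/(qB) = (3.34×10^-27)(3.64×10^5) / [(1×1.60×10^-19)(8.00×10^-3)] = 0.948 m.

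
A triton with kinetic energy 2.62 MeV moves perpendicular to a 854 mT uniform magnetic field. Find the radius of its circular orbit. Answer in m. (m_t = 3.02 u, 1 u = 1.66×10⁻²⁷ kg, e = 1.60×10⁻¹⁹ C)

Convert the energy: K = 2.62 MeV = 4.19×10^-13 J.
v = √(2K/m) = √(2·4.19×10^-13/5.01×10^-27) = 1.29×10^7 m/s.
r = mv/(qB) = (5.01×10^-27)(1.29×10^7) / [(1×1.60×10^-19)(0.854)] = 0.474 m.

r ≈ 0.474 m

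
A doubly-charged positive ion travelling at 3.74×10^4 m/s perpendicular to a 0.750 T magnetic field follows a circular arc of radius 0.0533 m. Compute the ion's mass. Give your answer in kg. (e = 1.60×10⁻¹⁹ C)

qvB = mv²/r ⇒ m = qBr/v.
m = (2×1.60×10^-19)(0.750)(0.0533) / (3.74×10^4) = 3.42×10^-25 kg.

m ≈ 3.42×10^-25 kg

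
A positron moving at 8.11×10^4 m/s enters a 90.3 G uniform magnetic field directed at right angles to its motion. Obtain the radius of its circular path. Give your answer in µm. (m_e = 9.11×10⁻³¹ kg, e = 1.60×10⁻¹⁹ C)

The magnetic force provides the centripetal force: qvB = mv²/r, so r = mv/(qB).
r = (9.11×10^-31 kg)(8.11×10^4 m/s) / [(1×1.60×10^-19 C)(9.03×10^-3 T)] = 5.11×10^-5 m.

r ≈ 51.1 µm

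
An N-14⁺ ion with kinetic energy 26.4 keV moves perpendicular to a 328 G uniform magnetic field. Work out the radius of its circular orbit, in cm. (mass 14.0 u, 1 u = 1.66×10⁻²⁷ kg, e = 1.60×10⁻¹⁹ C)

Convert the energy: K = 26.4 keV = 4.22×10^-15 J.
v = √(2K/m) = √(2·4.22×10^-15/2.32×10^-26) = 6.03×10^5 m/s.
r = mv/(qB) = (2.32×10^-26)(6.03×10^5) / [(1×1.60×10^-19)(0.0328)] = 2.67 m.

r ≈ 267 cm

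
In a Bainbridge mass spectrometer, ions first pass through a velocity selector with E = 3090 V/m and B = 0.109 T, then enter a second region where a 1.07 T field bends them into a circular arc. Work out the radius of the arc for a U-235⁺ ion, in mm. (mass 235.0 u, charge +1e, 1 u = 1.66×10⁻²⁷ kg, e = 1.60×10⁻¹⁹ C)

The selector passes v = E/B = 3090/0.109 = 2.83×10^4 m/s.
In the deflection region, r = mv/(qB₂) = (3.90×10^-25)(2.83×10^4) / [(1×1.60×10^-19)(1.07)] = 0.0646 m.

r ≈ 64.6 mm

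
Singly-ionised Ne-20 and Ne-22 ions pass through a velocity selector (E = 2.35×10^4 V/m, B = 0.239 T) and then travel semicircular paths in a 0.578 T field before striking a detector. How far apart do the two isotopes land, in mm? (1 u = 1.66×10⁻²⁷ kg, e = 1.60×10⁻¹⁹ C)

Both emerge at v = E/B₁ = 9.83×10^4 m/s.
r = mv/(qB₂), so r₁ = 0.03530 m and r₂ = 0.03883 m, giving Δr = 3.53×10^-3 m.
After a semicircle each ion lands a diameter 2r from the entry slit, so the separation is 2Δr = 7.06×10^-3 m.

Δd ≈ 7.06 mm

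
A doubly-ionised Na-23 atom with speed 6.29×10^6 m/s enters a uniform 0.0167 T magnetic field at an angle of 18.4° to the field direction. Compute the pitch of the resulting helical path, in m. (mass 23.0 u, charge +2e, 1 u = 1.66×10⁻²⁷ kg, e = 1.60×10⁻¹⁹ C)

The velocity component along B is v∥ = v cos18.4° = 5.97×10^6 m/s.
The cyclotron period T = 2πm/(qB) = 4.49×10^-5 s is set by m, q, B alone.
Pitch = v∥·T = (5.97×10^6)(4.49×10^-5) = 268 m.

pitch ≈ 268 m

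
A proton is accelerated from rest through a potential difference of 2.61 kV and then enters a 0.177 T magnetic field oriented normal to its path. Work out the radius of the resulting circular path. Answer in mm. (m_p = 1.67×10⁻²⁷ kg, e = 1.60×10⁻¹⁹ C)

r ≈ 41.7 mm

The kinetic energy gained is K = qV = (1×1.60×10^-19)(2610) = 4.18×10^-16 J.
v = √(2K/m) = 7.07×10^5 m/s.
r = mv/(qB) = (1.67×10^-27)(7.07×10^5) / [(1×1.60×10^-19)(0.177)] = 0.0417 m.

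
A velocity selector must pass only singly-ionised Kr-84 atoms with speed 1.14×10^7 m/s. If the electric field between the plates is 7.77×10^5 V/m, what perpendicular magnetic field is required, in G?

qE = qvB ⇒ B = E/v = (7.77×10^5) / (1.14×10^7) = 0.0682 T.

B ≈ 682 G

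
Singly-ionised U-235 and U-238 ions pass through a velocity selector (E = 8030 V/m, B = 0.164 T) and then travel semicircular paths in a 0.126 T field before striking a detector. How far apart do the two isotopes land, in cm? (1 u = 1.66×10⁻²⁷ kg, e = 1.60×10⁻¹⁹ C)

Δd ≈ 2.42 cm

Both emerge at v = E/B₁ = 4.90×10^4 m/s.
r = mv/(qB₂), so r₁ = 0.9475 m and r₂ = 0.9595 m, giving Δr = 0.0121 m.
After a semicircle each ion lands a diameter 2r from the entry slit, so the separation is 2Δr = 0.0242 m.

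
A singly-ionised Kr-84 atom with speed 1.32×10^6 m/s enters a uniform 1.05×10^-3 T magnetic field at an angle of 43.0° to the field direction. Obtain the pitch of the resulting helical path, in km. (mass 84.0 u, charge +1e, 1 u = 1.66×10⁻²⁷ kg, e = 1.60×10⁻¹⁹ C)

The velocity component along B is v∥ = v cos43.0° = 9.65×10^5 m/s.
The cyclotron period T = 2πm/(qB) = 5.22×10^-3 s is set by m, q, B alone.
Pitch = v∥·T = (9.65×10^5)(5.22×10^-3) = 5030 m.

pitch ≈ 5.03 km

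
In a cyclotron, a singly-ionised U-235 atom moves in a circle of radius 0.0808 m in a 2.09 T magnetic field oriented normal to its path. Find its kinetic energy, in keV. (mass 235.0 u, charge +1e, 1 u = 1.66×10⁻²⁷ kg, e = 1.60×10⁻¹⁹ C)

K ≈ 5.85 keV

v = qBr/m = (1×1.60×10^-19)(2.09)(0.0808) / (3.90×10^-25) = 6.93×10^4 m/s.
K = ½mv² = 0.5·(3.90×10^-25)·(6.93×10^4)² = 9.36×10^-16 J = 5.85 keV.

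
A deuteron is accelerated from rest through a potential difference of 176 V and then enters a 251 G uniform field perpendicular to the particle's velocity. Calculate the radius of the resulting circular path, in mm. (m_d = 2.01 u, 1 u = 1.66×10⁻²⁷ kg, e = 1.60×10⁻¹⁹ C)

The kinetic energy gained is K = qV = (1×1.60×10^-19)(176) = 2.82×10^-17 J.
v = √(2K/m) = 1.30×10^5 m/s.
r = mv/(qB) = (3.34×10^-27)(1.30×10^5) / [(1×1.60×10^-19)(0.0251)] = 0.108 m.

r ≈ 108 mm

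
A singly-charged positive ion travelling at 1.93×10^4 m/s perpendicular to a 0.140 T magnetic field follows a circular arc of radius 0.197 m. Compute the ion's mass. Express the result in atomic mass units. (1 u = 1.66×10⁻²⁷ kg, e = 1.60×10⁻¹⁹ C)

m ≈ 138 u

qvB = mv²/r ⇒ m = qBr/v.
m = (1×1.60×10^-19)(0.140)(0.197) / (1.93×10^4) = 2.29×10^-25 kg = 138 u.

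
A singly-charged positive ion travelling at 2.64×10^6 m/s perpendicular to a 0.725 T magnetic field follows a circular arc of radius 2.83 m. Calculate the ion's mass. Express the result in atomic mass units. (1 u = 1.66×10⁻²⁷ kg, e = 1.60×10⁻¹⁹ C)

m ≈ 74.9 u

qvB = mv²/r ⇒ m = qBr/v.
m = (1×1.60×10^-19)(0.725)(2.83) / (2.64×10^6) = 1.24×10^-25 kg = 74.9 u.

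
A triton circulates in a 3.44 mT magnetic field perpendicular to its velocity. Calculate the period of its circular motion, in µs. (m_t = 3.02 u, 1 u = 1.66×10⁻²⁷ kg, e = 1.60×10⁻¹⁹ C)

The cyclotron period is independent of speed: T = 2πm/(qB).
T = 2π(5.01×10^-27) / [(1×1.60×10^-19)(3.44×10^-3)] = 5.72×10^-5 s.

T ≈ 57.2 µs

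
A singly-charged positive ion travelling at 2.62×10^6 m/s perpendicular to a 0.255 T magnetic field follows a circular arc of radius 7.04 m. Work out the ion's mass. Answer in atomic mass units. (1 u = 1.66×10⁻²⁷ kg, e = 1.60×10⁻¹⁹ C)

m ≈ 66.0 u

qvB = mv²/r ⇒ m = qBr/v.
m = (1×1.60×10^-19)(0.255)(7.04) / (2.62×10^6) = 1.10×10^-25 kg = 66.0 u.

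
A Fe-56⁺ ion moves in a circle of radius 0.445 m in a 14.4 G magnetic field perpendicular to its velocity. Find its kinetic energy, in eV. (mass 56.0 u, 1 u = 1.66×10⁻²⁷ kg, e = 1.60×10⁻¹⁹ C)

v = qBr/m = (1×1.60×10^-19)(1.44×10^-3)(0.445) / (9.30×10^-26) = 1100 m/s.
K = ½mv² = 0.5·(9.30×10^-26)·(1100)² = 5.65×10^-20 J = 0.353 eV.

K ≈ 0.353 eV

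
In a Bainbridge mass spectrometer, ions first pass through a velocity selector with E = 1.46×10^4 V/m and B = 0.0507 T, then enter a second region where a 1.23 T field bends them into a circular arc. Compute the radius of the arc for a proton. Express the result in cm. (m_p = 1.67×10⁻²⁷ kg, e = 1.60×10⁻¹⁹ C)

r ≈ 0.244 cm

The selector passes v = E/B = 1.46×10^4/0.0507 = 2.88×10^5 m/s.
In the deflection region, r = mv/(qB₂) = (1.67×10^-27)(2.88×10^5) / [(1×1.60×10^-19)(1.23)] = 2.44×10^-3 m.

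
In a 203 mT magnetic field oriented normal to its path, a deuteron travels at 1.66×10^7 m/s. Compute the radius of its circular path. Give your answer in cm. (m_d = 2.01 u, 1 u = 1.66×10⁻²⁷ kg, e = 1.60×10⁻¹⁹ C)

r ≈ 171 cm

The magnetic force provides the centripetal force: qvB = mv²/r, so r = mv/(qB).
r = (3.34×10^-27 kg)(1.66×10^7 m/s) / [(1×1.60×10^-19 C)(0.203 T)] = 1.71 m.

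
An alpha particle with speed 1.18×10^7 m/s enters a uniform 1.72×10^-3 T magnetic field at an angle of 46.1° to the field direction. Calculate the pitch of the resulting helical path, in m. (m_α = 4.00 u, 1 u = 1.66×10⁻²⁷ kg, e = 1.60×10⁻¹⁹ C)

The velocity component along B is v∥ = v cos46.1° = 8.18×10^6 m/s.
The cyclotron period T = 2πm/(qB) = 7.58×10^-5 s is set by m, q, B alone.
Pitch = v∥·T = (8.18×10^6)(7.58×10^-5) = 620 m.

pitch ≈ 620 m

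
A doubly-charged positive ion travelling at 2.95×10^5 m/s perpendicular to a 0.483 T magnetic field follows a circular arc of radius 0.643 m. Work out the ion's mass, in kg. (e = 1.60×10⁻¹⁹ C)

m ≈ 3.37×10^-25 kg

qvB = mv²/r ⇒ m = qBr/v.
m = (2×1.60×10^-19)(0.483)(0.643) / (2.95×10^5) = 3.37×10^-25 kg.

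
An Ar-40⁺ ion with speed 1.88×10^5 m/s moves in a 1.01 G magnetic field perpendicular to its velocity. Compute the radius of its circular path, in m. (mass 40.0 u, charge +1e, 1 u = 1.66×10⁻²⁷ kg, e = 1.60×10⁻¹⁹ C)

r ≈ 772 m

The magnetic force provides the centripetal force: qvB = mv²/r, so r = mv/(qB).
r = (6.64×10^-26 kg)(1.88×10^5 m/s) / [(1×1.60×10^-19 C)(1.01×10^-4 T)] = 772 m.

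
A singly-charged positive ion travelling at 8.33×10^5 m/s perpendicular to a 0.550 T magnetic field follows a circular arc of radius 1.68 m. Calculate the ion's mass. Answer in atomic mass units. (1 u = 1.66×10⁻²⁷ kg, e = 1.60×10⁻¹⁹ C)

m ≈ 107 u

qvB = mv²/r ⇒ m = qBr/v.
m = (1×1.60×10^-19)(0.550)(1.68) / (8.33×10^5) = 1.77×10^-25 kg = 107 u.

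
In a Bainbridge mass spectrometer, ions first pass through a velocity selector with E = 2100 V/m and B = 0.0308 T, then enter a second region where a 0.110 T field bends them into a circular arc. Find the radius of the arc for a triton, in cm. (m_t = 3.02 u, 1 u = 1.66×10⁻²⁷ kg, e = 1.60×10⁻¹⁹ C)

The selector passes v = E/B = 2100/0.0308 = 6.82×10^4 m/s.
In the deflection region, r = mv/(qB₂) = (5.01×10^-27)(6.82×10^4) / [(1×1.60×10^-19)(0.110)] = 0.0194 m.

r ≈ 1.94 cm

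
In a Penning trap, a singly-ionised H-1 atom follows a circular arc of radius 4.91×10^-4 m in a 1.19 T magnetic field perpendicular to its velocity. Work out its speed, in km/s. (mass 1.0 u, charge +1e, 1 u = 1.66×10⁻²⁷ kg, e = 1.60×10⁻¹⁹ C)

v ≈ 56.3 km/s

From qvB = mv²/r, v = qBr/m.
v = (1×1.60×10^-19)(1.19)(4.91×10^-4) / (1.66×10^-27) = 5.63×10^4 m/s.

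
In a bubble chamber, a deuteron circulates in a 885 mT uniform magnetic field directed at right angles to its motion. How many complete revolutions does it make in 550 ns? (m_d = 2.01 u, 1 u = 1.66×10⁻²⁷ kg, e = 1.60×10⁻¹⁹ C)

T = 2πm/(qB) = 2π(3.3366×10^-27) / [(1×1.60×10^-19)(0.885)] = 1.4805×10^-7 s.
N = t/T = 5.50×10^-7 / 1.4805×10^-7 ≈ 3.71, so 3 complete revolutions.

N = 3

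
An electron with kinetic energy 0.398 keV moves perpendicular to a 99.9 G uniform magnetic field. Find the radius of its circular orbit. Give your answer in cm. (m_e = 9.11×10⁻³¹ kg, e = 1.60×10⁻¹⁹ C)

Convert the energy: K = 0.398 keV = 6.37×10^-17 J.
v = √(2K/m) = √(2·6.37×10^-17/9.11×10^-31) = 1.18×10^7 m/s.
r = mv/(qB) = (9.11×10^-31)(1.18×10^7) / [(1×1.60×10^-19)(9.99×10^-3)] = 6.74×10^-3 m.

r ≈ 0.674 cm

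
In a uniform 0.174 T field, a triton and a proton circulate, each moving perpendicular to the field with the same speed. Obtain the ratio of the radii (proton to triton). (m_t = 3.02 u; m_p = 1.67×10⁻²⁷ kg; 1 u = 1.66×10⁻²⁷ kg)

ratio ≈ 0.333

r = mv/(qB) ⇒ at equal v, r ∝ m/q.
r_{proton}/r_{triton} = 0.333.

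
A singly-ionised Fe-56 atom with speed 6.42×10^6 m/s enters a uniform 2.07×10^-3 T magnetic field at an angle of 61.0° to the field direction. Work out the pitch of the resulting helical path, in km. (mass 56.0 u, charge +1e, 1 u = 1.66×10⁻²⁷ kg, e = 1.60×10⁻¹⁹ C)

The velocity component along B is v∥ = v cos61.0° = 3.11×10^6 m/s.
The cyclotron period T = 2πm/(qB) = 1.76×10^-3 s is set by m, q, B alone.
Pitch = v∥·T = (3.11×10^6)(1.76×10^-3) = 5490 m.

pitch ≈ 5.49 km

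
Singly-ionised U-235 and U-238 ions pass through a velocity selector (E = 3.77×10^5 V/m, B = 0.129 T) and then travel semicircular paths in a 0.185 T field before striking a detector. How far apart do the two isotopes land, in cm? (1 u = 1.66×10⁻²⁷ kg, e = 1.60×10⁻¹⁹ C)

Both emerge at v = E/B₁ = 2.92×10^6 m/s.
r = mv/(qB₂), so r₁ = 38.516 m and r₂ = 39.007 m, giving Δr = 0.492 m.
After a semicircle each ion lands a diameter 2r from the entry slit, so the separation is 2Δr = 0.983 m.

Δd ≈ 98.3 cm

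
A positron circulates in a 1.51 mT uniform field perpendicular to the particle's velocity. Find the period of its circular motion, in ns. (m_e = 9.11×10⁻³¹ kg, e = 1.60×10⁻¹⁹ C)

The cyclotron period is independent of speed: T = 2πm/(qB).
T = 2π(9.11×10^-31) / [(1×1.60×10^-19)(1.51×10^-3)] = 2.37×10^-8 s.

T ≈ 23.7 ns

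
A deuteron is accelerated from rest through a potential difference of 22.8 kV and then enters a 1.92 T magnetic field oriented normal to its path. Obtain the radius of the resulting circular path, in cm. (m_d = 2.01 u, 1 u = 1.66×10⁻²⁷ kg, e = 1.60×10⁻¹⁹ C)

r ≈ 1.61 cm

The kinetic energy gained is K = qV = (1×1.60×10^-19)(2.28×10^4) = 3.65×10^-15 J.
v = √(2K/m) = 1.48×10^6 m/s.
r = mv/(qB) = (3.34×10^-27)(1.48×10^6) / [(1×1.60×10^-19)(1.92)] = 0.0161 m.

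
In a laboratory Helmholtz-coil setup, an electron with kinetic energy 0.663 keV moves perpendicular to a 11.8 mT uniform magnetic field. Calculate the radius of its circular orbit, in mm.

r ≈ 7.36 mm

Convert the energy: K = 0.663 keV = 1.06×10^-16 J.
v = √(2K/m) = √(2·1.06×10^-16/9.11×10^-31) = 1.53×10^7 m/s.
r = mv/(qB) = (9.11×10^-31)(1.53×10^7) / [(1×1.60×10^-19)(0.0118)] = 7.36×10^-3 m.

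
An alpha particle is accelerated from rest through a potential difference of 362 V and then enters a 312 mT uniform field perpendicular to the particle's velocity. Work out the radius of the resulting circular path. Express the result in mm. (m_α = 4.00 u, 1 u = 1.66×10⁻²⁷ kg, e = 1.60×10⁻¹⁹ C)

The kinetic energy gained is K = qV = (2×1.60×10^-19)(362) = 1.16×10^-16 J.
v = √(2K/m) = 1.87×10^5 m/s.
r = mv/(qB) = (6.64×10^-27)(1.87×10^5) / [(2×1.60×10^-19)(0.312)] = 0.0124 m.

r ≈ 12.4 mm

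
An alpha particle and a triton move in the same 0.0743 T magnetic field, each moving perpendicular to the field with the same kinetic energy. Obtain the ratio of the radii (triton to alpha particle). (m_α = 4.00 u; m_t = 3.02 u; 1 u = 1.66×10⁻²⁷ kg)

r = √(2mK)/(qB) ⇒ at equal K, r ∝ √m/q.
r_{triton}/r_{alpha particle} = 1.74.

ratio ≈ 1.74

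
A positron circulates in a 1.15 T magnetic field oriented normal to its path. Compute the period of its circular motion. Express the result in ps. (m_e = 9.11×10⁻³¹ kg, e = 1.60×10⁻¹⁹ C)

The cyclotron period is independent of speed: T = 2πm/(qB).
T = 2π(9.11×10^-31) / [(1×1.60×10^-19)(1.15)] = 3.11×10^-11 s.

T ≈ 31.1 ps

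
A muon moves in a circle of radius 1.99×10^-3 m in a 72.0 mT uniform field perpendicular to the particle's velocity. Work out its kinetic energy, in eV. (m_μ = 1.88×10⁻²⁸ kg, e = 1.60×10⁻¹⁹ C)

v = qBr/m = (1×1.60×10^-19)(0.0720)(1.99×10^-3) / (1.88×10^-28) = 1.22×10^5 m/s.
K = ½mv² = 0.5·(1.88×10^-28)·(1.22×10^5)² = 1.40×10^-18 J = 8.74 eV.

K ≈ 8.74 eV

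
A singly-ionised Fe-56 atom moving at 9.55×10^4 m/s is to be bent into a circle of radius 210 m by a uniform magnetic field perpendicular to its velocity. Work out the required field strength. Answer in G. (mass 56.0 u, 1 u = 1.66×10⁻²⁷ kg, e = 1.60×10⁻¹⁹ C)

B ≈ 2.64 G

qvB = mv²/r gives B = mv/(qr).
B = (9.30×10^-26)(9.55×10^4) / [(1×1.60×10^-19)(210)] = 2.64×10^-4 T.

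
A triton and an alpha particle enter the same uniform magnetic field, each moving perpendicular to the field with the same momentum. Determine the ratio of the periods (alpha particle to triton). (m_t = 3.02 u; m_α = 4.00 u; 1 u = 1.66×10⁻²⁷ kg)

ratio ≈ 0.662

T = 2πm/(qB) is independent of speed, so T₂/T₁ = (m₂/q₂)/(m₁/q₁).
T_{alpha particle}/T_{triton} = (6.64×10^-27/2e) / (5.01×10^-27/1e) = 0.662.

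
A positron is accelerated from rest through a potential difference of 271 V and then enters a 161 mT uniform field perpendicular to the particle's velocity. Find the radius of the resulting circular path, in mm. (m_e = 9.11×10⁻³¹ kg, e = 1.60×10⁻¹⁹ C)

r ≈ 0.345 mm

The kinetic energy gained is K = qV = (1×1.60×10^-19)(271) = 4.34×10^-17 J.
v = √(2K/m) = 9.76×10^6 m/s.
r = mv/(qB) = (9.11×10^-31)(9.76×10^6) / [(1×1.60×10^-19)(0.161)] = 3.45×10^-4 m.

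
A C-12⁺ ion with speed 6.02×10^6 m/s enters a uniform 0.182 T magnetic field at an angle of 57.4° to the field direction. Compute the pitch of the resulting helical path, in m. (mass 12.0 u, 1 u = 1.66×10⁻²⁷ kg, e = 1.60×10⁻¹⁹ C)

The velocity component along B is v∥ = v cos57.4° = 3.24×10^6 m/s.
The cyclotron period T = 2πm/(qB) = 4.30×10^-6 s is set by m, q, B alone.
Pitch = v∥·T = (3.24×10^6)(4.30×10^-6) = 13.9 m.

pitch ≈ 13.9 m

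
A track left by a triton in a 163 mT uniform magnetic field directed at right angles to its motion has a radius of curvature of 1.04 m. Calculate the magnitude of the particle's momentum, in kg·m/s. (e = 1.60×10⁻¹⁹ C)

p ≈ 2.71×10^-20 kg·m/s

Since qvB = mv²/r, the momentum p = mv = qBr.
p = (1×1.60×10^-19)(0.163)(1.04) = 2.71×10^-20 kg·m/s.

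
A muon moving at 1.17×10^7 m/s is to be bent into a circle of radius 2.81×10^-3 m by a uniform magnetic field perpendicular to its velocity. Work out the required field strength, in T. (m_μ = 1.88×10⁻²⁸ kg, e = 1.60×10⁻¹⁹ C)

B ≈ 4.89 T

qvB = mv²/r gives B = mv/(qr).
B = (1.88×10^-28)(1.17×10^7) / [(1×1.60×10^-19)(2.81×10^-3)] = 4.89 T.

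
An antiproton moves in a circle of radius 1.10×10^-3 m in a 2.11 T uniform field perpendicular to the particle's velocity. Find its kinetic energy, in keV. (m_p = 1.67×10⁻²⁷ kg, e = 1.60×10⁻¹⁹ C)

K ≈ 0.258 keV

v = qBr/m = (1×1.60×10^-19)(2.11)(1.10×10^-3) / (1.67×10^-27) = 2.22×10^5 m/s.
K = ½mv² = 0.5·(1.67×10^-27)·(2.22×10^5)² = 4.13×10^-17 J = 0.258 keV.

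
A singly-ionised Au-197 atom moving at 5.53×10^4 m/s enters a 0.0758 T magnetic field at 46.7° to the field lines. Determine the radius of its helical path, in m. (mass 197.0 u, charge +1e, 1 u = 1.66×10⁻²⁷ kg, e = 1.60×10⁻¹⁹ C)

r ≈ 1.09 m

Only the perpendicular component v⊥ = v sin46.7° = 4.02×10^4 m/s is bent by the field.
r = m v⊥ /(qB) = (3.27×10^-25)(4.02×10^4) / [(1×1.60×10^-19)(0.0758)] = 1.09 m.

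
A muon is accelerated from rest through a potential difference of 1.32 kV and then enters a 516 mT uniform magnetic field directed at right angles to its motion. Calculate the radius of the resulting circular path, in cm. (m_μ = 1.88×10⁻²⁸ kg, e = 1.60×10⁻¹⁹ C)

r ≈ 0.341 cm

The kinetic energy gained is K = qV = (1×1.60×10^-19)(1320) = 2.11×10^-16 J.
v = √(2K/m) = 1.50×10^6 m/s.
r = mv/(qB) = (1.88×10^-28)(1.50×10^6) / [(1×1.60×10^-19)(0.516)] = 3.41×10^-3 m.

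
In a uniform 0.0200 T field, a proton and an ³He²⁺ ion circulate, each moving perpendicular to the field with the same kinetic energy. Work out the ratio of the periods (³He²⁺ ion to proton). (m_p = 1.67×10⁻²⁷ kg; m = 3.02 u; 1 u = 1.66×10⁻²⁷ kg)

ratio ≈ 1.50

T = 2πm/(qB) is independent of speed, so T₂/T₁ = (m₂/q₂)/(m₁/q₁).
T_{³He²⁺ ion}/T_{proton} = (5.01×10^-27/2e) / (1.67×10^-27/1e) = 1.50.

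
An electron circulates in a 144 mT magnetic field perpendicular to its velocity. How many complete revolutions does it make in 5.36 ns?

T = 2πm/(qB) = 2π(9.11×10^-31) / [(1×1.60×10^-19)(0.144)] = 2.4844×10^-10 s.
N = t/T = 5.36×10^-9 / 2.4844×10^-10 ≈ 21.57, so 21 complete revolutions.

N = 21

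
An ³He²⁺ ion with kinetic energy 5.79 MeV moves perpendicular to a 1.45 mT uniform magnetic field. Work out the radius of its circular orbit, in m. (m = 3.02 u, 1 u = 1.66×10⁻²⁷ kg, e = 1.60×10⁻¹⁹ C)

r ≈ 208 m

Convert the energy: K = 5.79 MeV = 9.26×10^-13 J.
v = √(2K/m) = √(2·9.26×10^-13/5.01×10^-27) = 1.92×10^7 m/s.
r = mv/(qB) = (5.01×10^-27)(1.92×10^7) / [(2×1.60×10^-19)(1.45×10^-3)] = 208 m.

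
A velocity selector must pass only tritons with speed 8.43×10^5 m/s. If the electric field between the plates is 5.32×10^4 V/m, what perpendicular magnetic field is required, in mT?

B ≈ 63.1 mT

qE = qvB ⇒ B = E/v = (5.32×10^4) / (8.43×10^5) = 0.0631 T.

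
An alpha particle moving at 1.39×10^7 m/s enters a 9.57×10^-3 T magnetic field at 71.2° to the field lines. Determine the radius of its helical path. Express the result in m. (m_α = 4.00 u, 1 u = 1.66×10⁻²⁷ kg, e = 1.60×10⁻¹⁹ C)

r ≈ 28.5 m

Only the perpendicular component v⊥ = v sin71.2° = 1.32×10^7 m/s is bent by the field.
r = m v⊥ /(qB) = (6.64×10^-27)(1.32×10^7) / [(2×1.60×10^-19)(9.57×10^-3)] = 28.5 m.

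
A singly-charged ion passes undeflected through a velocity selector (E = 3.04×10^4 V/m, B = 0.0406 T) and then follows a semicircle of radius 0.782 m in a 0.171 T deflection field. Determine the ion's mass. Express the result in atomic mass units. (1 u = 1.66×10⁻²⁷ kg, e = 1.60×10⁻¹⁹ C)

v = E/B₁ = 7.49×10^5 m/s.
From r = mv/(qB₂), m = qB₂r/v = (1×1.60×10^-19)(0.171)(0.782) / (7.49×10^5) = 2.86×10^-26 kg.
In atomic mass units: m = 2.86×10^-26 / 1.66×10^-27 = 17.2 u.

m ≈ 17.2 u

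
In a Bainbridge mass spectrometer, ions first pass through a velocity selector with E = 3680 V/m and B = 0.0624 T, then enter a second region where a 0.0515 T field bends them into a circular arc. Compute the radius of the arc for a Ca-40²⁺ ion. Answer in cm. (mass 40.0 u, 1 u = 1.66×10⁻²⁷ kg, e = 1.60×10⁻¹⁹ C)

r ≈ 23.8 cm

The selector passes v = E/B = 3680/0.0624 = 5.90×10^4 m/s.
In the deflection region, r = mv/(qB₂) = (6.64×10^-26)(5.90×10^4) / [(2×1.60×10^-19)(0.0515)] = 0.238 m.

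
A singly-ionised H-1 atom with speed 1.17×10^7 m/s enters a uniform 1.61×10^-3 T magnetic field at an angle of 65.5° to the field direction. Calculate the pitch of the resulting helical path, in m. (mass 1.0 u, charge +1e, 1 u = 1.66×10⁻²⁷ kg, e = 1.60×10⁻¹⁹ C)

The velocity component along B is v∥ = v cos65.5° = 4.85×10^6 m/s.
The cyclotron period T = 2πm/(qB) = 4.05×10^-5 s is set by m, q, B alone.
Pitch = v∥·T = (4.85×10^6)(4.05×10^-5) = 196 m.

pitch ≈ 196 m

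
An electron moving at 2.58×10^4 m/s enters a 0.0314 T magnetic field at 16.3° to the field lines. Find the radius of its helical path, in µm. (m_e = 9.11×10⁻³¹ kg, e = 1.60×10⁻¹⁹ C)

r ≈ 1.31 µm

Only the perpendicular component v⊥ = v sin16.3° = 7240 m/s is bent by the field.
r = m v⊥ /(qB) = (9.11×10^-31)(7240) / [(1×1.60×10^-19)(0.0314)] = 1.31×10^-6 m.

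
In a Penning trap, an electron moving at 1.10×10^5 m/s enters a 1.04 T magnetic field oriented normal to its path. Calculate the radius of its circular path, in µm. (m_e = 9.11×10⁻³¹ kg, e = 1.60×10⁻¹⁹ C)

The magnetic force provides the centripetal force: qvB = mv²/r, so r = mv/(qB).
r = (9.11×10^-31 kg)(1.10×10^5 m/s) / [(1×1.60×10^-19 C)(1.04 T)] = 6.02×10^-7 m.

r ≈ 0.602 µm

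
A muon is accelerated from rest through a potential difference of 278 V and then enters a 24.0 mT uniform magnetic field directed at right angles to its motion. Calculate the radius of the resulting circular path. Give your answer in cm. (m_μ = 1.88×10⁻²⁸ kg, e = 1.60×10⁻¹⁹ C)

r ≈ 3.37 cm

The kinetic energy gained is K = qV = (1×1.60×10^-19)(278) = 4.45×10^-17 J.
v = √(2K/m) = 6.88×10^5 m/s.
r = mv/(qB) = (1.88×10^-28)(6.88×10^5) / [(1×1.60×10^-19)(0.0240)] = 0.0337 m.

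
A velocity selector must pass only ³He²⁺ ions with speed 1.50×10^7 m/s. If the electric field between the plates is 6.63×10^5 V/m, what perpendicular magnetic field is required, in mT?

qE = qvB ⇒ B = E/v = (6.63×10^5) / (1.50×10^7) = 0.0442 T.

B ≈ 44.2 mT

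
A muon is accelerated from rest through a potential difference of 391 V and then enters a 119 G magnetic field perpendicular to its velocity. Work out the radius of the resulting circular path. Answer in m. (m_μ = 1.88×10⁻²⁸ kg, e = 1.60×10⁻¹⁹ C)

The kinetic energy gained is K = qV = (1×1.60×10^-19)(391) = 6.26×10^-17 J.
v = √(2K/m) = 8.16×10^5 m/s.
r = mv/(qB) = (1.88×10^-28)(8.16×10^5) / [(1×1.60×10^-19)(0.0119)] = 0.0806 m.

r ≈ 0.0806 m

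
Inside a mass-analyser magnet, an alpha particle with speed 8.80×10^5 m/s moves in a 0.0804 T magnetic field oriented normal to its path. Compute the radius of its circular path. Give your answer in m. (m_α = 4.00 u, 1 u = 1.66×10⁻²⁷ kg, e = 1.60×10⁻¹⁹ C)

r ≈ 0.227 m

The magnetic force provides the centripetal force: qvB = mv²/r, so r = mv/(qB).
r = (6.64×10^-27 kg)(8.80×10^5 m/s) / [(2×1.60×10^-19 C)(0.0804 T)] = 0.227 m.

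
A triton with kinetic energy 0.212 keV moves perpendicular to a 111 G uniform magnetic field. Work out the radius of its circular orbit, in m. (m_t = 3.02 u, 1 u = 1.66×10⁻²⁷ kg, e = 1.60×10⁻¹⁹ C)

r ≈ 0.328 m

Convert the energy: K = 0.212 keV = 3.39×10^-17 J.
v = √(2K/m) = √(2·3.39×10^-17/5.01×10^-27) = 1.16×10^5 m/s.
r = mv/(qB) = (5.01×10^-27)(1.16×10^5) / [(1×1.60×10^-19)(0.0111)] = 0.328 m.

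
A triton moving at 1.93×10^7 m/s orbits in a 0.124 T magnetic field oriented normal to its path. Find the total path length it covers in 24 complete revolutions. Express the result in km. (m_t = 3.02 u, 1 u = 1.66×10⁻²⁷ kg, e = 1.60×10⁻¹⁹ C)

r = mv/(qB) = 4.88 m, so one revolution covers 2πr = 30.6 m.
In 24 revolutions: L = 24·2πr = 735 m.

L ≈ 0.735 km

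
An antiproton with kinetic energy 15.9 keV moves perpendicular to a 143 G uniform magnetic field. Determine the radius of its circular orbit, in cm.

r ≈ 127 cm

Convert the energy: K = 15.9 keV = 2.54×10^-15 J.
v = √(2K/m) = √(2·2.54×10^-15/1.67×10^-27) = 1.75×10^6 m/s.
r = mv/(qB) = (1.67×10^-27)(1.75×10^6) / [(1×1.60×10^-19)(0.0143)] = 1.27 m.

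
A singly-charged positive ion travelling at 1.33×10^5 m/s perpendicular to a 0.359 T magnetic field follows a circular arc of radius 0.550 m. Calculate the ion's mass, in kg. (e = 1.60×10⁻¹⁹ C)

qvB = mv²/r ⇒ m = qBr/v.
m = (1×1.60×10^-19)(0.359)(0.550) / (1.33×10^5) = 2.38×10^-25 kg.

m ≈ 2.38×10^-25 kg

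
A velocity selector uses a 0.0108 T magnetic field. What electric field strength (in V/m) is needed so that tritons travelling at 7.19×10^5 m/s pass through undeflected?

qE = qvB ⇒ E = vB = (7.19×10^5)(0.0108) = 7770 V/m.

E ≈ 7770 V/m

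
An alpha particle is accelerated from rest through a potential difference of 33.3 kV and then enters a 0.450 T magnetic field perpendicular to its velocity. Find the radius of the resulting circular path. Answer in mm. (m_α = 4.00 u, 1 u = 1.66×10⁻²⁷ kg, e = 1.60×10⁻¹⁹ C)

r ≈ 82.6 mm

The kinetic energy gained is K = qV = (2×1.60×10^-19)(3.33×10^4) = 1.07×10^-14 J.
v = √(2K/m) = 1.79×10^6 m/s.
r = mv/(qB) = (6.64×10^-27)(1.79×10^6) / [(2×1.60×10^-19)(0.450)] = 0.0826 m.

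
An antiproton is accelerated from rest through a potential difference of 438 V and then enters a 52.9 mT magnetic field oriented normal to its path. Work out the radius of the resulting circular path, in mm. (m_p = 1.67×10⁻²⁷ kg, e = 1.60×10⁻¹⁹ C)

The kinetic energy gained is K = qV = (1×1.60×10^-19)(438) = 7.01×10^-17 J.
v = √(2K/m) = 2.90×10^5 m/s.
r = mv/(qB) = (1.67×10^-27)(2.90×10^5) / [(1×1.60×10^-19)(0.0529)] = 0.0572 m.

r ≈ 57.2 mm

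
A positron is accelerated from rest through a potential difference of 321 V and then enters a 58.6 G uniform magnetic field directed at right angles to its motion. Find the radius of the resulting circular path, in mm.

The kinetic energy gained is K = qV = (1×1.60×10^-19)(321) = 5.14×10^-17 J.
v = √(2K/m) = 1.06×10^7 m/s.
r = mv/(qB) = (9.11×10^-31)(1.06×10^7) / [(1×1.60×10^-19)(5.86×10^-3)] = 0.0103 m.

r ≈ 10.3 mm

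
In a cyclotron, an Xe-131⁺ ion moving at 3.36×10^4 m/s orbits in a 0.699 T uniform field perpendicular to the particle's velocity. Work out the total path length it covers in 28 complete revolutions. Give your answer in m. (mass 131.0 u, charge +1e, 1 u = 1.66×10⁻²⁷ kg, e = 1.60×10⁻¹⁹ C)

r = mv/(qB) = 0.0653 m, so one revolution covers 2πr = 0.410 m.
In 28 revolutions: L = 28·2πr = 11.5 m.

L ≈ 11.5 m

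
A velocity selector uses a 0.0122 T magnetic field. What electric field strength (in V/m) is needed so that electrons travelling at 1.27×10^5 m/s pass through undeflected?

qE = qvB ⇒ E = vB = (1.27×10^5)(0.0122) = 1550 V/m.

E ≈ 1550 V/m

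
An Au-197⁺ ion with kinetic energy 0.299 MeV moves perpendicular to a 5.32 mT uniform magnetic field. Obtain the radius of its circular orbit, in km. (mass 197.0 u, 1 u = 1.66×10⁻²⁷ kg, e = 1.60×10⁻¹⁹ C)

r ≈ 0.208 km

Convert the energy: K = 0.299 MeV = 4.78×10^-14 J.
v = √(2K/m) = √(2·4.78×10^-14/3.27×10^-25) = 5.41×10^5 m/s.
r = mv/(qB) = (3.27×10^-25)(5.41×10^5) / [(1×1.60×10^-19)(5.32×10^-3)] = 208 m.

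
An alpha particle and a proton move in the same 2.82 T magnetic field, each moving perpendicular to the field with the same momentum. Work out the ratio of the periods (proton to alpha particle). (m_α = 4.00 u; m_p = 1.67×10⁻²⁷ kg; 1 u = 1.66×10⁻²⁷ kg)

ratio ≈ 0.503

T = 2πm/(qB) is independent of speed, so T₂/T₁ = (m₂/q₂)/(m₁/q₁).
T_{proton}/T_{alpha particle} = (1.67×10^-27/1e) / (6.64×10^-27/2e) = 0.503.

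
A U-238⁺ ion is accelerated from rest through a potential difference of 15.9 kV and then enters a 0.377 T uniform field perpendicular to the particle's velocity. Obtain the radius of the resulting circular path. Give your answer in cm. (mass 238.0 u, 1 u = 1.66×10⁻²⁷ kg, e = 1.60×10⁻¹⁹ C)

The kinetic energy gained is K = qV = (1×1.60×10^-19)(1.59×10^4) = 2.54×10^-15 J.
v = √(2K/m) = 1.13×10^5 m/s.
r = mv/(qB) = (3.95×10^-25)(1.13×10^5) / [(1×1.60×10^-19)(0.377)] = 0.743 m.

r ≈ 74.3 cm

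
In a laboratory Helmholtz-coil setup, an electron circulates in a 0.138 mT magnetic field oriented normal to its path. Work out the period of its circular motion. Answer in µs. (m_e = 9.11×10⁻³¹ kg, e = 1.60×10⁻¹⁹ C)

The cyclotron period is independent of speed: T = 2πm/(qB).
T = 2π(9.11×10^-31) / [(1×1.60×10^-19)(1.38×10^-4)] = 2.59×10^-7 s.

T ≈ 0.259 µs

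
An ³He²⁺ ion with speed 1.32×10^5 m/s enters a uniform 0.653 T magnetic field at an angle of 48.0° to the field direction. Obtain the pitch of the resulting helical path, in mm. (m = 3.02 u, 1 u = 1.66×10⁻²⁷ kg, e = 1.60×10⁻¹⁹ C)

pitch ≈ 13.3 mm

The velocity component along B is v∥ = v cos48.0° = 8.83×10^4 m/s.
The cyclotron period T = 2πm/(qB) = 1.51×10^-7 s is set by m, q, B alone.
Pitch = v∥·T = (8.83×10^4)(1.51×10^-7) = 0.0133 m.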